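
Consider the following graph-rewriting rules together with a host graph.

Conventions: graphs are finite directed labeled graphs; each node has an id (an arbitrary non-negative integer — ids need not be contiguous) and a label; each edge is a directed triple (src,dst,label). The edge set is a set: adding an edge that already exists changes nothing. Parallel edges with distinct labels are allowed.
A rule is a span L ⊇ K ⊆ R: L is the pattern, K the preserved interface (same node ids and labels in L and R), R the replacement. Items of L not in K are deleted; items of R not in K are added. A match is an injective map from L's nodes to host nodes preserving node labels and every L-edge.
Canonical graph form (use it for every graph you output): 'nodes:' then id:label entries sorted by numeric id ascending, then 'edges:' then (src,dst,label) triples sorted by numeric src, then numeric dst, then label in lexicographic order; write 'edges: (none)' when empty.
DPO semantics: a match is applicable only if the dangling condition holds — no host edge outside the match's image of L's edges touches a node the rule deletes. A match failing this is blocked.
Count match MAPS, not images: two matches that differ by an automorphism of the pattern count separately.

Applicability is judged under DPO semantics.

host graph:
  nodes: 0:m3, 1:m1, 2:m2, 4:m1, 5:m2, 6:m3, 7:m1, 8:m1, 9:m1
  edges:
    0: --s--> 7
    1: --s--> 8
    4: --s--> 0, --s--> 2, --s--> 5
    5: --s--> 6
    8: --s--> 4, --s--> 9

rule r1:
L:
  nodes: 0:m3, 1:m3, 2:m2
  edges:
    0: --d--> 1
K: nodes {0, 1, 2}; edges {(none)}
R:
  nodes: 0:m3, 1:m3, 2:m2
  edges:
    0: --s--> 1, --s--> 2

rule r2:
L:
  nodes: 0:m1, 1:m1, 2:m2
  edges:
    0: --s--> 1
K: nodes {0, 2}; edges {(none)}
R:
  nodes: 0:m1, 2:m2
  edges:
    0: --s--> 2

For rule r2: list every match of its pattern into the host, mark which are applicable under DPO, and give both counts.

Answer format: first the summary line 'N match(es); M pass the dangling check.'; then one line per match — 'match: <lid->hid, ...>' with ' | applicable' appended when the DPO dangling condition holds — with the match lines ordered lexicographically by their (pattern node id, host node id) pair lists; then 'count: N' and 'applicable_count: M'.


6 match(es); 2 pass the dangling check.
match: 0->1, 1->8, 2->2
match: 0->1, 1->8, 2->5
match: 0->8, 1->4, 2->2
match: 0->8, 1->4, 2->5
match: 0->8, 1->9, 2->2 | applicable
match: 0->8, 1->9, 2->5 | applicable
count: 6
applicable_count: 2


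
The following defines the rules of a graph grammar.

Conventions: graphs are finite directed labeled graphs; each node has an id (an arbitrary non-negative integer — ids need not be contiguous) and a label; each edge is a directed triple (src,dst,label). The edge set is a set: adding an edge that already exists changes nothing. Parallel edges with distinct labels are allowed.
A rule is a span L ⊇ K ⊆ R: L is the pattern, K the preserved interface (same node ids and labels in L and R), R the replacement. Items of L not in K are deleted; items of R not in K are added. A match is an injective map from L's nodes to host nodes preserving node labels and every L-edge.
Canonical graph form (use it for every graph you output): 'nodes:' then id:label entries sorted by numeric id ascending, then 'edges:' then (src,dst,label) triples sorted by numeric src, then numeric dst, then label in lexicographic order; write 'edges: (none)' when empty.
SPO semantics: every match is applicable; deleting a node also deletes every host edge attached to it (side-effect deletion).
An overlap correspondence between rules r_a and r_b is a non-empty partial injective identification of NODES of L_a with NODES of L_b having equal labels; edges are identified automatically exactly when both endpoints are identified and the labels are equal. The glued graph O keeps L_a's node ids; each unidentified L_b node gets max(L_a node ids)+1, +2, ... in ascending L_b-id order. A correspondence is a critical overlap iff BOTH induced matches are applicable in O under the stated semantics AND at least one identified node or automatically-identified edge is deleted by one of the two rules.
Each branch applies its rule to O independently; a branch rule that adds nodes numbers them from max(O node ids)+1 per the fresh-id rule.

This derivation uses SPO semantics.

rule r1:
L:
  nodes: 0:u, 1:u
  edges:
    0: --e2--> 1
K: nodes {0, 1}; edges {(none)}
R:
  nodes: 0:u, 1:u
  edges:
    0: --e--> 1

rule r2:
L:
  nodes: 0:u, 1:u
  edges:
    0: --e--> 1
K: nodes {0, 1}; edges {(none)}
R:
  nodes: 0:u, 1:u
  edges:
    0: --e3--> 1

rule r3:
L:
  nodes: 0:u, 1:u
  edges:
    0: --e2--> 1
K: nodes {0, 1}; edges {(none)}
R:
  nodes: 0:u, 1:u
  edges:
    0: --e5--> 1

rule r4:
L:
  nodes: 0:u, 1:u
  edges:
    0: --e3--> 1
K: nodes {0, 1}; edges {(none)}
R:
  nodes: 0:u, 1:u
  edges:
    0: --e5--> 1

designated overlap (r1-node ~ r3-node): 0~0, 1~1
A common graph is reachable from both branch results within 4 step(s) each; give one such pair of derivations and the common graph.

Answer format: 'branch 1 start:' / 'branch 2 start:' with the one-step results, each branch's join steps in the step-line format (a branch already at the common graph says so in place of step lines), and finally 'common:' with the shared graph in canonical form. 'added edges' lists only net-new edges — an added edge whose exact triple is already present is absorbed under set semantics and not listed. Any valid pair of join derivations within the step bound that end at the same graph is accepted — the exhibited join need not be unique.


branch 1 start:
nodes: 0:u, 1:u
edges: (0,1,e)
branch 2 start:
nodes: 0:u, 1:u
edges: (0,1,e5)
branch 1 step 1: rule r2; match: 0->0, 1->1; deleted nodes (none); deleted edges (0,1,e); added nodes (none); added edges (0,1,e3); result: nodes: 0:u, 1:u edges: (0,1,e3)
branch 1 step 2: rule r4; match: 0->0, 1->1; deleted nodes (none); deleted edges (0,1,e3); added nodes (none); added edges (0,1,e5); result: nodes: 0:u, 1:u edges: (0,1,e5)
branch 2: already at the common graph (0 steps)
common:
nodes: 0:u, 1:u
edges: (0,1,e5)


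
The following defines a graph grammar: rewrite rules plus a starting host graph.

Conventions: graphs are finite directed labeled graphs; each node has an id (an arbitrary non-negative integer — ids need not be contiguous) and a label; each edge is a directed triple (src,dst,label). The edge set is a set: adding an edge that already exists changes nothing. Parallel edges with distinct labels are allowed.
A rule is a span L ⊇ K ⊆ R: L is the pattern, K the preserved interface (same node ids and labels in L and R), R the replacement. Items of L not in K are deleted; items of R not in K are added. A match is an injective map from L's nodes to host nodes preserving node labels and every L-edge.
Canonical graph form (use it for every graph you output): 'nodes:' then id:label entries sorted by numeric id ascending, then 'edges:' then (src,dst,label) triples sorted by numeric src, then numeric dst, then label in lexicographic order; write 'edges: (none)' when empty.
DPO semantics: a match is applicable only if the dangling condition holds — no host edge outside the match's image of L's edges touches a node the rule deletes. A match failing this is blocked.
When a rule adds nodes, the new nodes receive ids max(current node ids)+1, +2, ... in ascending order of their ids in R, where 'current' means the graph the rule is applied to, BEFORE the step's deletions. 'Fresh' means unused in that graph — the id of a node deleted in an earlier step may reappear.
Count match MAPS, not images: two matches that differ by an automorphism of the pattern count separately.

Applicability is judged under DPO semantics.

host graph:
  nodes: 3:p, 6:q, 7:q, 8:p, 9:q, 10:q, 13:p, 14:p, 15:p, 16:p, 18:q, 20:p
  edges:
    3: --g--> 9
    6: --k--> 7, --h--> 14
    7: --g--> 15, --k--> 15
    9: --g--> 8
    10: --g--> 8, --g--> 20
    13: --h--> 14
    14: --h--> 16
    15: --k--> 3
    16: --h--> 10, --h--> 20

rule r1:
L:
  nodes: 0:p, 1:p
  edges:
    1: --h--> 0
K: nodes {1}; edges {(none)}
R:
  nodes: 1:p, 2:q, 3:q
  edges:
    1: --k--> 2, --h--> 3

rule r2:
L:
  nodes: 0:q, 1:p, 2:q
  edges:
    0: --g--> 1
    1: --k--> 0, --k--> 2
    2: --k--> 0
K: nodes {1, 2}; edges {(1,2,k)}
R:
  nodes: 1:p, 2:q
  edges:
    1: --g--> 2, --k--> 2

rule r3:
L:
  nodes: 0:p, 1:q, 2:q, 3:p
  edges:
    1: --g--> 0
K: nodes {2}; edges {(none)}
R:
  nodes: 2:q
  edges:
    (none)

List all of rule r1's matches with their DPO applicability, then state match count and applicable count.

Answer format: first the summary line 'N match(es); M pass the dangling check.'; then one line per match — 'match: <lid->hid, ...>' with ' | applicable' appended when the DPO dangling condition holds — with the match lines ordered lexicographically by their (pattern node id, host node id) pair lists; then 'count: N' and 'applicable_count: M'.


3 match(es); 0 pass the dangling check.
match: 0->14, 1->13
match: 0->16, 1->14
match: 0->20, 1->16
count: 3
applicable_count: 0


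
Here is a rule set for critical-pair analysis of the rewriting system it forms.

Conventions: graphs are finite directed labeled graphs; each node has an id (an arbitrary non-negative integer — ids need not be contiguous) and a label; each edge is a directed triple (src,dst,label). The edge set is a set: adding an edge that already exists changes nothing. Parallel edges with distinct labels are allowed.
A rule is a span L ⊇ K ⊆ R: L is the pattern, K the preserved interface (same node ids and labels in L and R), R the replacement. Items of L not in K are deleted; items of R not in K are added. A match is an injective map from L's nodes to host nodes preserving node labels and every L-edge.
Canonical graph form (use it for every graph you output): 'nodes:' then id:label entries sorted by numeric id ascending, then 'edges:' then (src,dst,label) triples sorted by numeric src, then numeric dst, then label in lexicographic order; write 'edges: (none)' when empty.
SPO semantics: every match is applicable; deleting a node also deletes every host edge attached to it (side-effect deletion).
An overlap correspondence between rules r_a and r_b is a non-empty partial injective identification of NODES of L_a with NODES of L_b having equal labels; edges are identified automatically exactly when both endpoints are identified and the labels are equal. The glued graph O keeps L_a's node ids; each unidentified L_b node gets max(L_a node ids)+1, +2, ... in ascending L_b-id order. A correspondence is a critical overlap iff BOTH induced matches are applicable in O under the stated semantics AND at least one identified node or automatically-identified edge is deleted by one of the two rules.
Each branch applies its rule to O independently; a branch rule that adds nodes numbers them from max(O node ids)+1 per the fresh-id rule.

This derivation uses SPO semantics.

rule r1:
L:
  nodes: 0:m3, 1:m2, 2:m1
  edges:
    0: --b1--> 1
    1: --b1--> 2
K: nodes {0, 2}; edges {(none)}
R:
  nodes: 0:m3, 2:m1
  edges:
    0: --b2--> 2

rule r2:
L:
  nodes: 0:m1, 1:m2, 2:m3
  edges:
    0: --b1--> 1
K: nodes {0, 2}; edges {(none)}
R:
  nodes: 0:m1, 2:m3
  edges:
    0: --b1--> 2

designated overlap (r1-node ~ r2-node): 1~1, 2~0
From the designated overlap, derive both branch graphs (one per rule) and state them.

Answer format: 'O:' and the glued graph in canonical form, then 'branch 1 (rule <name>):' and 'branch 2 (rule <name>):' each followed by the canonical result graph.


O:
nodes: 0:m3, 1:m2, 2:m1, 3:m3
edges: (0,1,b1); (1,2,b1); (2,1,b1)
branch 1 (rule r1):
nodes: 0:m3, 2:m1, 3:m3
edges: (0,2,b2)
branch 2 (rule r2):
nodes: 0:m3, 2:m1, 3:m3
edges: (2,3,b1)


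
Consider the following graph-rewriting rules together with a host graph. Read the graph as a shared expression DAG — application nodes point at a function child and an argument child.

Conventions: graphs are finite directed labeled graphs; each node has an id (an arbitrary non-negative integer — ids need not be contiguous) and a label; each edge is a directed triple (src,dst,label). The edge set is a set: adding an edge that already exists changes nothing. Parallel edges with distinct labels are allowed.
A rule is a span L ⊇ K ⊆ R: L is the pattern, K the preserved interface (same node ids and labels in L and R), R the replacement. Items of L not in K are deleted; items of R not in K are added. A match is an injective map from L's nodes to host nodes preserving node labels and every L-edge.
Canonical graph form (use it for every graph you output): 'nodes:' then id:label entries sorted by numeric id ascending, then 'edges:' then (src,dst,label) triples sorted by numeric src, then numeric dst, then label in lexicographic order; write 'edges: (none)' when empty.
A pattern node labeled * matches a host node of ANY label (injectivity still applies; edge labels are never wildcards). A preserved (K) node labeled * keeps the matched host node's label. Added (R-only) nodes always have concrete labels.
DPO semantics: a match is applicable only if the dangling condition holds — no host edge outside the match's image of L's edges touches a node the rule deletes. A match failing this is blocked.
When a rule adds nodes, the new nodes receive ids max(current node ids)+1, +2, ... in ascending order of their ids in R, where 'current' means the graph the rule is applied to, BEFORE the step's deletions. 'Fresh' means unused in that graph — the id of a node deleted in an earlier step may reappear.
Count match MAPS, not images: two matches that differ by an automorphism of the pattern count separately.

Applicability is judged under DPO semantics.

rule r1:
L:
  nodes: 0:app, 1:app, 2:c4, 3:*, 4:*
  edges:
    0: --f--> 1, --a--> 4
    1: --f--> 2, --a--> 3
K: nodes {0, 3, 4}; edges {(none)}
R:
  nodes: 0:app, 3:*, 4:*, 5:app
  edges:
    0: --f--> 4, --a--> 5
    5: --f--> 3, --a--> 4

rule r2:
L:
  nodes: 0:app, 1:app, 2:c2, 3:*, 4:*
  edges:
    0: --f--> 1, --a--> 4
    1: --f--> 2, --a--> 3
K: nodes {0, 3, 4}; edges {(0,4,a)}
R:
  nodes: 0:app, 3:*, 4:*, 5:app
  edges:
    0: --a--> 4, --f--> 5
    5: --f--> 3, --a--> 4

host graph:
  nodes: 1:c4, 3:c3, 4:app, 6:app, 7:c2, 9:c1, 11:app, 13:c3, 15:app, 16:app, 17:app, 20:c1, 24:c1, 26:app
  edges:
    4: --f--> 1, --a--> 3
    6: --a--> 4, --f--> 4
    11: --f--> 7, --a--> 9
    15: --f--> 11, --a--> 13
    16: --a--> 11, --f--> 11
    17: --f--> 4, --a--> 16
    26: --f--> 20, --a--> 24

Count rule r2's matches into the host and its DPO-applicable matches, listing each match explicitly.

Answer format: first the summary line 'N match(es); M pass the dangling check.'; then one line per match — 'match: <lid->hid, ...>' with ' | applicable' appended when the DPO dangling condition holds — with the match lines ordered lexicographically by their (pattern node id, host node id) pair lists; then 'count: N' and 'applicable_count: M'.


1 match(es); 0 pass the dangling check.
match: 0->15, 1->11, 2->7, 3->9, 4->13
count: 1
applicable_count: 0


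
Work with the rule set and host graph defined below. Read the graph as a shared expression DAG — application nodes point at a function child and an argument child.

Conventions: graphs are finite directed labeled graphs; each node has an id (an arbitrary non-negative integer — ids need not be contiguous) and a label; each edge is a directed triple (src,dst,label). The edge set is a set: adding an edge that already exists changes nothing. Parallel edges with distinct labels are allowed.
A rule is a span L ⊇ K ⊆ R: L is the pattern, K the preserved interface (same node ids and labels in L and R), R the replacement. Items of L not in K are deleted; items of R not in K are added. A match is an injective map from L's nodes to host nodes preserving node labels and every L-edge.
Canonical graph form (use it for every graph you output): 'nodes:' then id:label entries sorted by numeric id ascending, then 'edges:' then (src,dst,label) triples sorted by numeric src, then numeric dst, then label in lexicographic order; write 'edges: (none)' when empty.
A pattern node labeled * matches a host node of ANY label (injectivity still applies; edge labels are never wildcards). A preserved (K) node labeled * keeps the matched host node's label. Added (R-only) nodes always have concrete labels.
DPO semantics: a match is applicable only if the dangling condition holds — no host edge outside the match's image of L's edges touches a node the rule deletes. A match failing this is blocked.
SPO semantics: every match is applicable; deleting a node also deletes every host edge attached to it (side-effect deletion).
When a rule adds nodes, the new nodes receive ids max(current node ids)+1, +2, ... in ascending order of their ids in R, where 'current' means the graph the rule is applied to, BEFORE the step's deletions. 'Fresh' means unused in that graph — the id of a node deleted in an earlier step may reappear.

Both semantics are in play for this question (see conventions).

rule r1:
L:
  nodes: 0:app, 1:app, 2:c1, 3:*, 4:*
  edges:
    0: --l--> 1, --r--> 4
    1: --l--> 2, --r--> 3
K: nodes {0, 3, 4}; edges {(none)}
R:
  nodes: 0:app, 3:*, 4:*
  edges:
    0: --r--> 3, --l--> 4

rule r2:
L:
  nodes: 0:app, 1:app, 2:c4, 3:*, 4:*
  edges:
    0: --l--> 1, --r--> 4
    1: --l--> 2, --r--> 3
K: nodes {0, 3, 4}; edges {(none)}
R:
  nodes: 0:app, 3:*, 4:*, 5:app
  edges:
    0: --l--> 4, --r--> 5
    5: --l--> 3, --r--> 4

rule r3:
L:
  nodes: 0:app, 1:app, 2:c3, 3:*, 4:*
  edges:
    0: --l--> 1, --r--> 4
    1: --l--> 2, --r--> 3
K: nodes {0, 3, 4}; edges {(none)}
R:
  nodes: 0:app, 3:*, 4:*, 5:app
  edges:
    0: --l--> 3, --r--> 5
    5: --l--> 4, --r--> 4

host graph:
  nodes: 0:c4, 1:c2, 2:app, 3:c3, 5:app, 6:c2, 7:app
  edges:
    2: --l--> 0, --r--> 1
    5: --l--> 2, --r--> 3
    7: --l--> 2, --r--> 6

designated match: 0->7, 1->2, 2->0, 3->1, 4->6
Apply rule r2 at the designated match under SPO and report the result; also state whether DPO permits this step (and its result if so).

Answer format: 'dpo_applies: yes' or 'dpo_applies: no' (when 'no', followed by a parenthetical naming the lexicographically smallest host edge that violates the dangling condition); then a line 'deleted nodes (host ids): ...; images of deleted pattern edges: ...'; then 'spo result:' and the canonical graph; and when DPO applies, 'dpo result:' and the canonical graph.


dpo_applies: no
(the rule deletes node 2, which keeps host edge (5,2,l) outside the match image — the dangling condition fails, DPO blocks; SPO proceeds and side-deletes such edges)
deleted nodes (host ids): 0, 2; images of deleted pattern edges: (2,0,l); (2,1,r); (7,2,l); (7,6,r)
spo result:
nodes: 1:c2, 3:c3, 5:app, 6:c2, 7:app, 8:app
edges: (5,3,r); (7,6,l); (7,8,r); (8,1,l); (8,6,r)


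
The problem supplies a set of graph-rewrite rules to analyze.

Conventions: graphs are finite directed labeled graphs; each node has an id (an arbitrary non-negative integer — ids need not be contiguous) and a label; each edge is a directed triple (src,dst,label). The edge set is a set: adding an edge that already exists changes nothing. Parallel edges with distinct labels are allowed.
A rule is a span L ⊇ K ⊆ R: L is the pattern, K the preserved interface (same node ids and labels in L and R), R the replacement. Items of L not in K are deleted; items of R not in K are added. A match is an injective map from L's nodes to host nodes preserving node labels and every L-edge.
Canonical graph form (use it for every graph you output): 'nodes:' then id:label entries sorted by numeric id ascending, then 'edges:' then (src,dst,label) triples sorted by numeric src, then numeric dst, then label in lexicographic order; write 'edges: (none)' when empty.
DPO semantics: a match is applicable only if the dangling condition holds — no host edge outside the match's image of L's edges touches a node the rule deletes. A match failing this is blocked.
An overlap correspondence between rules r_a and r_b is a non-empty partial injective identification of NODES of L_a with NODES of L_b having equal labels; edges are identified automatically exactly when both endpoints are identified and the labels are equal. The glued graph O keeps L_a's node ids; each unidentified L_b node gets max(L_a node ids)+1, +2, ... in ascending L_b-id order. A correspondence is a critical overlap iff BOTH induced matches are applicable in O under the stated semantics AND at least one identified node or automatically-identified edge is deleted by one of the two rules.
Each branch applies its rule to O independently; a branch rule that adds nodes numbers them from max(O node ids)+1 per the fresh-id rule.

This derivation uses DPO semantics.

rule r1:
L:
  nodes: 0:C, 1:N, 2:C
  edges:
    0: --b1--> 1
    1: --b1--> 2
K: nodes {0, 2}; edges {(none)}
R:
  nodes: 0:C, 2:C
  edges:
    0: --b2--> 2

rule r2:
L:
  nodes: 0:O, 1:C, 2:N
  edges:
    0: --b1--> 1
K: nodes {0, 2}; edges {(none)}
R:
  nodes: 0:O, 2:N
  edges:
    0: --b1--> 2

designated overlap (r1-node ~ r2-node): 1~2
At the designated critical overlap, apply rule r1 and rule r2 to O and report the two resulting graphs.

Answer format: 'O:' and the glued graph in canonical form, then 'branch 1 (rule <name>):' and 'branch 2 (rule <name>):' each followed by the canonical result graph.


O:
nodes: 0:C, 1:N, 2:C, 3:O, 4:C
edges: (0,1,b1); (1,2,b1); (3,4,b1)
branch 1 (rule r1):
nodes: 0:C, 2:C, 3:O, 4:C
edges: (0,2,b2); (3,4,b1)
branch 2 (rule r2):
nodes: 0:C, 1:N, 2:C, 3:O
edges: (0,1,b1); (1,2,b1); (3,1,b1)


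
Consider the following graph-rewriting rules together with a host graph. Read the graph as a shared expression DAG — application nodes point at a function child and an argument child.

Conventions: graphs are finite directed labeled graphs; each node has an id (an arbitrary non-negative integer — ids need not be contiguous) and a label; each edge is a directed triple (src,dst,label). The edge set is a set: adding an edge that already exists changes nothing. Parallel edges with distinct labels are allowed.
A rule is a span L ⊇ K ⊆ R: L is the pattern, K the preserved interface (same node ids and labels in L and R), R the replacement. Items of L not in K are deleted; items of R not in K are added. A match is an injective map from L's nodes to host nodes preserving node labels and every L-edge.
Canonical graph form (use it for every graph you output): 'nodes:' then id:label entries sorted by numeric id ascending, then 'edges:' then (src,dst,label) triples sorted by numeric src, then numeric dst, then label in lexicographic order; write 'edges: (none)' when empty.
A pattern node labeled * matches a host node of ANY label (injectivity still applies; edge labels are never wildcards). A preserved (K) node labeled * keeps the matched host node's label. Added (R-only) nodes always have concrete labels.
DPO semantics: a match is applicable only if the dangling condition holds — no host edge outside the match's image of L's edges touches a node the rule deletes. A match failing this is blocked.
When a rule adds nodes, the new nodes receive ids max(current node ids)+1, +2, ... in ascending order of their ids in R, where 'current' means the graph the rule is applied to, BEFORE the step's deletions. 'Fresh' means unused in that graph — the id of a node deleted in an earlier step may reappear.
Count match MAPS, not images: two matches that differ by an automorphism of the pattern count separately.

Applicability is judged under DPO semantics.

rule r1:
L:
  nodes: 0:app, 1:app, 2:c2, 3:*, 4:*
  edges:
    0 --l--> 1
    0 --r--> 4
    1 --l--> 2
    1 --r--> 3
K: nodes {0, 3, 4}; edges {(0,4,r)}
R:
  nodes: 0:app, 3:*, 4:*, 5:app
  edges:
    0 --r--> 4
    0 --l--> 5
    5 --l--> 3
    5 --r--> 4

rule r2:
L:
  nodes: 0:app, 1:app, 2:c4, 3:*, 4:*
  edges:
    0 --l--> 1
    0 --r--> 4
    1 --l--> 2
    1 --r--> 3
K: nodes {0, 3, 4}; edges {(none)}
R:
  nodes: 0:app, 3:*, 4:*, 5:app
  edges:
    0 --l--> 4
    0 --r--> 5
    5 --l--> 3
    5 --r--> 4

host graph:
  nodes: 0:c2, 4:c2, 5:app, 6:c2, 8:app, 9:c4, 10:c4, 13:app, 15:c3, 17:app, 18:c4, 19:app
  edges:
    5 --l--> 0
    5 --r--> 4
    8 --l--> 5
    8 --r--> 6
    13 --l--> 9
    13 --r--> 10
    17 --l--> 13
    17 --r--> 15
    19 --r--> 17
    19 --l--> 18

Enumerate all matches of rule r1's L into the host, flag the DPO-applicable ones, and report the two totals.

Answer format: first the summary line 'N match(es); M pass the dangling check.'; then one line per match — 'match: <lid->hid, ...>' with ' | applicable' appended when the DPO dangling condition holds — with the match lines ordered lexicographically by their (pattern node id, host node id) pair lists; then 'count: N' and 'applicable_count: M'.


1 match(es); 1 pass the dangling check.
match: 0->8, 1->5, 2->0, 3->4, 4->6 | applicable
count: 1
applicable_count: 1


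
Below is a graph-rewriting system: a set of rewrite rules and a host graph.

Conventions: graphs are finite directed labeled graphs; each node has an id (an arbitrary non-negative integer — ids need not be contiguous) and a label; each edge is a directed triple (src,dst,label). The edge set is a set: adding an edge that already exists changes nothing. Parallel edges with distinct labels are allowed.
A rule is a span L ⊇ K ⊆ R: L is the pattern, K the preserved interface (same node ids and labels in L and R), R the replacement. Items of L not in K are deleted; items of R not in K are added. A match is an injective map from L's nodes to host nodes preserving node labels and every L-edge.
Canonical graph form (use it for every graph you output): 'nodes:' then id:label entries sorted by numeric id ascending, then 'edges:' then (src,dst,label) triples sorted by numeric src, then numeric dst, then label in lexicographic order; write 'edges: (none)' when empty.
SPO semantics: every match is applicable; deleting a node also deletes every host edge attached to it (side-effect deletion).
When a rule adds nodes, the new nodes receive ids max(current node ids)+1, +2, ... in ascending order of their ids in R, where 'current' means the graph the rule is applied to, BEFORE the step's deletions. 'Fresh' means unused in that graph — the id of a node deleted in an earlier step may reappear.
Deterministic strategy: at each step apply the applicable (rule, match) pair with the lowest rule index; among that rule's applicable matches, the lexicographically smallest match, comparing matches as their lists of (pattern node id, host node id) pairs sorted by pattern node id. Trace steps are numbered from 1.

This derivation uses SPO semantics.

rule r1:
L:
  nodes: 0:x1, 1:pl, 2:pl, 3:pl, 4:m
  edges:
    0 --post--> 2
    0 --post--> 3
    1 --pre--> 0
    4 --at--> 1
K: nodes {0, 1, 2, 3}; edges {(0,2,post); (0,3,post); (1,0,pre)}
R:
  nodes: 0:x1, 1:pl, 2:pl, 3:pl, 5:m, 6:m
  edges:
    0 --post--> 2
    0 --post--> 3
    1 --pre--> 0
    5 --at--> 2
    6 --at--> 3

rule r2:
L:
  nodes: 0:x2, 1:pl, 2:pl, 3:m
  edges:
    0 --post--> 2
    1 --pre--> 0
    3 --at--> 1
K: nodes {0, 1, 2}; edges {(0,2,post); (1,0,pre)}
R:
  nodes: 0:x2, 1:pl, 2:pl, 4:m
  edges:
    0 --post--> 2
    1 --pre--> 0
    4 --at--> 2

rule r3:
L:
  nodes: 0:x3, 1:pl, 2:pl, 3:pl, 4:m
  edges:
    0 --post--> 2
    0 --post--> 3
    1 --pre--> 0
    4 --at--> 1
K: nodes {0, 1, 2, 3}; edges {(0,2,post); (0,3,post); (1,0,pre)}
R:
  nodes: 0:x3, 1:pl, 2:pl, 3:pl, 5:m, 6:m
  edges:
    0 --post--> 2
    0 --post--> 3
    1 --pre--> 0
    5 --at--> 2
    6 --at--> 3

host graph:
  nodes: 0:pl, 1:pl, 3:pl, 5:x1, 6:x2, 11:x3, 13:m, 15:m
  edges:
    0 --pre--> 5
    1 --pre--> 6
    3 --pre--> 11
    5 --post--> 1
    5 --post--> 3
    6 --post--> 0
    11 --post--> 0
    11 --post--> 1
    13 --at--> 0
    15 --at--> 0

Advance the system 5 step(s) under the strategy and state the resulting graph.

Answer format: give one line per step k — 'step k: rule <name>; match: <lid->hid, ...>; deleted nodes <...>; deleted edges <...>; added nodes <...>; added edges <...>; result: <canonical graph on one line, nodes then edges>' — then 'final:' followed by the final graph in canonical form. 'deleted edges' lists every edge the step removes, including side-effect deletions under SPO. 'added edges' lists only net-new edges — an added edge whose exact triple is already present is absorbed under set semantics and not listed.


step 1: rule r1; match: 0->5, 1->0, 2->1, 3->3, 4->13; deleted nodes 13; deleted edges (13,0,at); added nodes 16, 17; added edges (16,1,at); (17,3,at); result: nodes: 0:pl, 1:pl, 3:pl, 5:x1, 6:x2, 11:x3, 15:m, 16:m, 17:m edges: (0,5,pre); (1,6,pre); (3,11,pre); (5,1,post); (5,3,post); (6,0,post); (11,0,post); (11,1,post); (15,0,at); (16,1,at); (17,3,at)
step 2: rule r1; match: 0->5, 1->0, 2->1, 3->3, 4->15; deleted nodes 15; deleted edges (15,0,at); added nodes 18, 19; added edges (18,1,at); (19,3,at); result: nodes: 0:pl, 1:pl, 3:pl, 5:x1, 6:x2, 11:x3, 16:m, 17:m, 18:m, 19:m edges: (0,5,pre); (1,6,pre); (3,11,pre); (5,1,post); (5,3,post); (6,0,post); (11,0,post); (11,1,post); (16,1,at); (17,3,at); (18,1,at); (19,3,at)
step 3: rule r2; match: 0->6, 1->1, 2->0, 3->16; deleted nodes 16; deleted edges (16,1,at); added nodes 20; added edges (20,0,at); result: nodes: 0:pl, 1:pl, 3:pl, 5:x1, 6:x2, 11:x3, 17:m, 18:m, 19:m, 20:m edges: (0,5,pre); (1,6,pre); (3,11,pre); (5,1,post); (5,3,post); (6,0,post); (11,0,post); (11,1,post); (17,3,at); (18,1,at); (19,3,at); (20,0,at)
step 4: rule r1; match: 0->5, 1->0, 2->1, 3->3, 4->20; deleted nodes 20; deleted edges (20,0,at); added nodes 21, 22; added edges (21,1,at); (22,3,at); result: nodes: 0:pl, 1:pl, 3:pl, 5:x1, 6:x2, 11:x3, 17:m, 18:m, 19:m, 21:m, 22:m edges: (0,5,pre); (1,6,pre); (3,11,pre); (5,1,post); (5,3,post); (6,0,post); (11,0,post); (11,1,post); (17,3,at); (18,1,at); (19,3,at); (21,1,at); (22,3,at)
step 5: rule r2; match: 0->6, 1->1, 2->0, 3->18; deleted nodes 18; deleted edges (18,1,at); added nodes 23; added edges (23,0,at); result: nodes: 0:pl, 1:pl, 3:pl, 5:x1, 6:x2, 11:x3, 17:m, 19:m, 21:m, 22:m, 23:m edges: (0,5,pre); (1,6,pre); (3,11,pre); (5,1,post); (5,3,post); (6,0,post); (11,0,post); (11,1,post); (17,3,at); (19,3,at); (21,1,at); (22,3,at); (23,0,at)
final:
nodes: 0:pl, 1:pl, 3:pl, 5:x1, 6:x2, 11:x3, 17:m, 19:m, 21:m, 22:m, 23:m
edges: (0,5,pre); (1,6,pre); (3,11,pre); (5,1,post); (5,3,post); (6,0,post); (11,0,post); (11,1,post); (17,3,at); (19,3,at); (21,1,at); (22,3,at); (23,0,at)


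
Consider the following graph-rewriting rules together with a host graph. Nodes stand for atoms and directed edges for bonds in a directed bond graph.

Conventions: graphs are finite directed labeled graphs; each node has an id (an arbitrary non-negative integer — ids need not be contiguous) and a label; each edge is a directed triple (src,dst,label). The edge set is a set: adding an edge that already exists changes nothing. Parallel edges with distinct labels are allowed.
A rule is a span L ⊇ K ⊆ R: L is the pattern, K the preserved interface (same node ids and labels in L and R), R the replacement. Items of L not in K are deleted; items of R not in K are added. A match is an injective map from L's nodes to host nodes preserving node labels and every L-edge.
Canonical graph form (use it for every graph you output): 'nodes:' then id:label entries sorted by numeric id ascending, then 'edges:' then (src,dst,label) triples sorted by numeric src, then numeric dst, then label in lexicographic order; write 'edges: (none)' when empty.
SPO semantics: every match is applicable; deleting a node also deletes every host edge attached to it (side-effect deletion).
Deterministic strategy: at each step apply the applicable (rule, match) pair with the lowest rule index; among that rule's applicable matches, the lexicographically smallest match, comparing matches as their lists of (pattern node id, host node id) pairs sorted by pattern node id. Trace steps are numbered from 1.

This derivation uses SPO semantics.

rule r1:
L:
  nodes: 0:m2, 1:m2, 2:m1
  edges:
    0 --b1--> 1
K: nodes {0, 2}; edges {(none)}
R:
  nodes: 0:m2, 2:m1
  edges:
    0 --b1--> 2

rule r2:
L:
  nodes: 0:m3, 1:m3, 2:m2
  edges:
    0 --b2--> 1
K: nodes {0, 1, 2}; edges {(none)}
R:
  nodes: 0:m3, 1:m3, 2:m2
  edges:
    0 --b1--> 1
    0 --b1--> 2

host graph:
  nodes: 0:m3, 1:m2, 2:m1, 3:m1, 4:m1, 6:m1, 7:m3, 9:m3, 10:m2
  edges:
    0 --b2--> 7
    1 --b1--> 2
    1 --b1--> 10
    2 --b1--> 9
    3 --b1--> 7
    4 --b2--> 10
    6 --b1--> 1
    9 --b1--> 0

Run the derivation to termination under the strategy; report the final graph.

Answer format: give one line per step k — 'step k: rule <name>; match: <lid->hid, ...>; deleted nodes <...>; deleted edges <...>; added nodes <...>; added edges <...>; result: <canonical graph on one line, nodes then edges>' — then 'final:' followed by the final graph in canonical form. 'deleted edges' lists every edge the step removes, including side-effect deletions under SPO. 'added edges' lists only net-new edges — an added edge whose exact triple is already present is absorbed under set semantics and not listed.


step 1: rule r1; match: 0->1, 1->10, 2->2; deleted nodes 10; deleted edges (1,10,b1); (4,10,b2); added nodes (none); added edges (none); result: nodes: 0:m3, 1:m2, 2:m1, 3:m1, 4:m1, 6:m1, 7:m3, 9:m3 edges: (0,7,b2); (1,2,b1); (2,9,b1); (3,7,b1); (6,1,b1); (9,0,b1)
step 2: rule r2; match: 0->0, 1->7, 2->1; deleted nodes (none); deleted edges (0,7,b2); added nodes (none); added edges (0,1,b1); (0,7,b1); result: nodes: 0:m3, 1:m2, 2:m1, 3:m1, 4:m1, 6:m1, 7:m3, 9:m3 edges: (0,1,b1); (0,7,b1); (1,2,b1); (2,9,b1); (3,7,b1); (6,1,b1); (9,0,b1)
final:
nodes: 0:m3, 1:m2, 2:m1, 3:m1, 4:m1, 6:m1, 7:m3, 9:m3
edges: (0,1,b1); (0,7,b1); (1,2,b1); (2,9,b1); (3,7,b1); (6,1,b1); (9,0,b1)


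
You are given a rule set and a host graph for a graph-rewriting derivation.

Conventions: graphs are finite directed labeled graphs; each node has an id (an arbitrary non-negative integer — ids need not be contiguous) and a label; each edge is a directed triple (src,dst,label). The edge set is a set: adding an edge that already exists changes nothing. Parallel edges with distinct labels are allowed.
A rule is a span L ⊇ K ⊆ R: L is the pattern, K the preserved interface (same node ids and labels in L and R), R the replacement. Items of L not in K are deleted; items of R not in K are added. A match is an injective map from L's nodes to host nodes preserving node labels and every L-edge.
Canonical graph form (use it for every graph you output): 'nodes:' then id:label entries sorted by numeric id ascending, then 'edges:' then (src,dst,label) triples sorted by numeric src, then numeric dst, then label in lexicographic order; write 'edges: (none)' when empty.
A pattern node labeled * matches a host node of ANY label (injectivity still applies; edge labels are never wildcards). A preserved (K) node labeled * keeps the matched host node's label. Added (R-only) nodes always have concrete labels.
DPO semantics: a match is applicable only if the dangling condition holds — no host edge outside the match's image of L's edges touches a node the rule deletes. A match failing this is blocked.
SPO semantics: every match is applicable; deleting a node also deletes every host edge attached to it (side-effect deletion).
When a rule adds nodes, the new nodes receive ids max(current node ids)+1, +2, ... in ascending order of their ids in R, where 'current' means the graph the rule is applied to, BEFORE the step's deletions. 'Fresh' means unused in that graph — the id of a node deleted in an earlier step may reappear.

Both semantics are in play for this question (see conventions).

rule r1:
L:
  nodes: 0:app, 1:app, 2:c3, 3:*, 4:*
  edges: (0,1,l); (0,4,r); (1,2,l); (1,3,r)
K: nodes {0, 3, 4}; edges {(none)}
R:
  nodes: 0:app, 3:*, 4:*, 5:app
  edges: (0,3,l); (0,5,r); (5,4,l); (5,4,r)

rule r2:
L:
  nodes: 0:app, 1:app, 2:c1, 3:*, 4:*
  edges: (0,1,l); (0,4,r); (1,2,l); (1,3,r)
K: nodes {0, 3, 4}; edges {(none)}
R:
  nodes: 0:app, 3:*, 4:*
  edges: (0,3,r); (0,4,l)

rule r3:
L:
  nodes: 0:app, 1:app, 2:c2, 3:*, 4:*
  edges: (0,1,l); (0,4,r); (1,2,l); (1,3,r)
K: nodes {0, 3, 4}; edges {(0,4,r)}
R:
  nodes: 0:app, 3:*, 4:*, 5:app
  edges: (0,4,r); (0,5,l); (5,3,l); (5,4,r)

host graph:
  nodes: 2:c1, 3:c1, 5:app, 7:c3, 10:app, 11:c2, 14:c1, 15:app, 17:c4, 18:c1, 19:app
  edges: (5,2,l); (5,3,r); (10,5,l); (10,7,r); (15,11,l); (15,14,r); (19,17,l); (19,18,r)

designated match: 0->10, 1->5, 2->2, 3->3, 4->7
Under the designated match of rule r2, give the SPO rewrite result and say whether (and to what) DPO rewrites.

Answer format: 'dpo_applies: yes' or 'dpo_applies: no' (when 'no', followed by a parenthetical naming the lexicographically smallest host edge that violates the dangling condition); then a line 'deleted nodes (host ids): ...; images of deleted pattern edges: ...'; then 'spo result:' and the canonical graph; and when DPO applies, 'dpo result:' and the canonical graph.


dpo_applies: yes
deleted nodes (host ids): 2, 5; images of deleted pattern edges: (5,2,l); (5,3,r); (10,5,l); (10,7,r)
spo result:
nodes: 3:c1, 7:c3, 10:app, 11:c2, 14:c1, 15:app, 17:c4, 18:c1, 19:app
edges: (10,3,r); (10,7,l); (15,11,l); (15,14,r); (19,17,l); (19,18,r)
dpo result:
nodes: 3:c1, 7:c3, 10:app, 11:c2, 14:c1, 15:app, 17:c4, 18:c1, 19:app
edges: (10,3,r); (10,7,l); (15,11,l); (15,14,r); (19,17,l); (19,18,r)


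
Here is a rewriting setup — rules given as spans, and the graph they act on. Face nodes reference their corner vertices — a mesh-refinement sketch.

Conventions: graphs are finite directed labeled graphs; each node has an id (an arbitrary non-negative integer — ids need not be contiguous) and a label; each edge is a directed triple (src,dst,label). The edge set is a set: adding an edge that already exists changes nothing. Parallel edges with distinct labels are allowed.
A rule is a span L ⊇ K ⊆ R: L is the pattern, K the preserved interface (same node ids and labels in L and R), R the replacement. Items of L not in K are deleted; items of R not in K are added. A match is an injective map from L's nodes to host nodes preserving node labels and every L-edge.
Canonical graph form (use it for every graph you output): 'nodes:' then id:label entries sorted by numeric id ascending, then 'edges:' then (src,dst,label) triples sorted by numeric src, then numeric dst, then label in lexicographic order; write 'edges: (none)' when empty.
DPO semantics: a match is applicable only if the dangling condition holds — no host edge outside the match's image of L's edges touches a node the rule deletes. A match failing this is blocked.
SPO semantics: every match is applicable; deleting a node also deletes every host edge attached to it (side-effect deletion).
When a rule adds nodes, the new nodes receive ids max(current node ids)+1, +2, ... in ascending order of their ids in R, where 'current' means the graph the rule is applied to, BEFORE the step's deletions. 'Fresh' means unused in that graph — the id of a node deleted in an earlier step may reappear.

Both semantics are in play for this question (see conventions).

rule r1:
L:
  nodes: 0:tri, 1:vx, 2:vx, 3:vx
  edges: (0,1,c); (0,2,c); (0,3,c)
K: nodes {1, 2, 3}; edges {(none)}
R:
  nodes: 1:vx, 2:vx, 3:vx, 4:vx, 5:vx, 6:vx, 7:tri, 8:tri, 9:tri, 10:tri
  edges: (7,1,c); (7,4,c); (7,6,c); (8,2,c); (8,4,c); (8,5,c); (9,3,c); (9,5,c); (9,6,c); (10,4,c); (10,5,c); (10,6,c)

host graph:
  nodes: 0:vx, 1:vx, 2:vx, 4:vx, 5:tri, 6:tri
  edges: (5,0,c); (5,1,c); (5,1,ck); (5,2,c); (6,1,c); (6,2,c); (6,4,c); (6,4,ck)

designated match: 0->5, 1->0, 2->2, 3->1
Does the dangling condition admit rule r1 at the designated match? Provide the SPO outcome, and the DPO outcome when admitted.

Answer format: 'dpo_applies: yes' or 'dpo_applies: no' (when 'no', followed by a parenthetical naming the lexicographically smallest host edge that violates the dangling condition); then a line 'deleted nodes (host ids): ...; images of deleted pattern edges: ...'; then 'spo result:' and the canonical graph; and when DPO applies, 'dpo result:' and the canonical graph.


dpo_applies: no
(the rule deletes node 5, which keeps host edge (5,1,ck) outside the match image — the dangling condition fails, DPO blocks; SPO proceeds and side-deletes such edges)
deleted nodes (host ids): 5; images of deleted pattern edges: (5,0,c); (5,1,c); (5,2,c)
spo result:
nodes: 0:vx, 1:vx, 2:vx, 4:vx, 6:tri, 7:vx, 8:vx, 9:vx, 10:tri, 11:tri, 12:tri, 13:tri
edges: (6,1,c); (6,2,c); (6,4,c); (6,4,ck); (10,0,c); (10,7,c); (10,9,c); (11,2,c); (11,7,c); (11,8,c); (12,1,c); (12,8,c); (12,9,c); (13,7,c); (13,8,c); (13,9,c)
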